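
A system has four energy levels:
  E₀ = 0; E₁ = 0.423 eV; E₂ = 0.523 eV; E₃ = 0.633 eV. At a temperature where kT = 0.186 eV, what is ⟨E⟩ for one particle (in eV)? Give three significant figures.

0.0803 eV

Eᵢ/kT = 0, 2.2742, 2.8118, 3.4032.
Z = Σ e^(−Eᵢ/kT) = e^(−0) + e^(−2.2742) + e^(−2.8118) + e^(−3.4032) = 1.0000 + 0.10288 + 0.060097 + 0.033267 = 1.1962.
⟨E⟩ = Σ Eᵢ e^(−Eᵢ/kT) / Z = (0·1.0000 + 0.423·0.10288 + 0.523·0.060097 + 0.633·0.033267) / 1.1962 = 0.0803 eV.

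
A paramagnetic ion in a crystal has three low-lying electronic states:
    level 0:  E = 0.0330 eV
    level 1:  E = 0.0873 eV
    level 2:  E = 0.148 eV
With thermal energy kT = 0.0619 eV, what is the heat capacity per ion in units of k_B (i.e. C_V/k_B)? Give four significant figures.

0.3727

Eᵢ/kT = 0.533118, 1.41034, 2.39095.
Z = Σ e^(−Eᵢ/kT) = e^(−0.533118) + e^(−1.41034) + e^(−2.39095) = 0.586773 + 0.244060 + 0.0915427 = 0.922376.
⟨E⟩ = 0.0587811 eV, ⟨E²⟩ = 0.00488326 eV².
C_V/k_B = (⟨E²⟩ − ⟨E⟩²)/(kT)² = (0.00488326 − 0.00345522)/0.00383161 = 0.3727.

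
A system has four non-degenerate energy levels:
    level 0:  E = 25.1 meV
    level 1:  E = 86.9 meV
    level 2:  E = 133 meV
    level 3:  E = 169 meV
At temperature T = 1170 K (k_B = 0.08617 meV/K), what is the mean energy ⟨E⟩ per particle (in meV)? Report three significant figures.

k_BT = 0.08617 × 1170 K = 100.82 meV.
Eᵢ/kT = 0.24896, 0.86193, 1.3192, 1.6763.
Z = Σ e^(−Eᵢ/kT) = e^(−0.24896) + e^(−0.86193) + e^(−1.3192) + e^(−1.6763) = 0.77961 + 0.42235 + 0.26735 + 0.18706 = 1.6564.
⟨E⟩ = Σ Eᵢ e^(−Eᵢ/kT) / Z = (25.1·0.77961 + 86.9·0.42235 + 133·0.26735 + 169·0.18706) / 1.6564 = 74.5 meV.

74.5 meV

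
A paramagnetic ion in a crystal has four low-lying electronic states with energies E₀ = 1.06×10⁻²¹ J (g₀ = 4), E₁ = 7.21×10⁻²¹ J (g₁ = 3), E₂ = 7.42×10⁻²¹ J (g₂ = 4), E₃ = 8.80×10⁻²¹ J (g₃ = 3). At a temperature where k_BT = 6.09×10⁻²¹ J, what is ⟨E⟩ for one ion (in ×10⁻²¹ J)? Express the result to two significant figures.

4.1 ×10⁻²¹ J

Eᵢ/kT = 0.1741, 1.184, 1.218, 1.445.
Z = Σ gᵢe^(−Eᵢ/kT) = 4·e^(−0.1741) + 3·e^(−1.184) + 4·e^(−1.218) + 3·e^(−1.445) = 3.361 + 0.9182 + 1.183 + 0.7072 = 6.169.
⟨E⟩ = Σ Eᵢ gᵢe^(−Eᵢ/kT) / Z = (1.06·3.361 + 7.21·0.9182 + 7.42·1.183 + 8.80·0.7072) / 6.169 = 4.1 ×10⁻²¹ J.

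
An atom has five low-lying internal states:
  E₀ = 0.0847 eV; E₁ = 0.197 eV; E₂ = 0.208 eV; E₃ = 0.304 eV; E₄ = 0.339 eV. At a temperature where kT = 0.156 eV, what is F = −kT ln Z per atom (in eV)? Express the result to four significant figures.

-0.05067 eV

Eᵢ/kT = 0.542949, 1.26282, 1.33333, 1.94872, 2.17308.
Z = Σ e^(−Eᵢ/kT) = e^(−0.542949) + e^(−1.26282) + e^(−1.33333) + e^(−1.94872) + e^(−2.17308) = 0.581032 + 0.282855 + 0.263598 + 0.142456 + 0.113826 = 1.38377.
F = −kT ln Z = −0.156 × ln(1.38377) = −0.156 × 0.324812 = -0.05067 eV.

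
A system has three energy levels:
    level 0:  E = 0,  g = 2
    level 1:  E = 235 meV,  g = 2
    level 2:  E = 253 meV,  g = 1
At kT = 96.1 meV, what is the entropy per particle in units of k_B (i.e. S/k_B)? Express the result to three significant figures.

1.08

Eᵢ/kT = 0, 2.4454, 2.6327.
Z = Σ gᵢe^(−Eᵢ/kT) = 2·e^(−0) + 2·e^(−2.4454) + 1·e^(−2.6327) = 2.0000 + 0.17338 + 0.071884 = 2.2453.
⟨E⟩ = Σ EᵢPᵢ = 26.246 meV.
S/k_B = ln Z + ⟨E⟩/kT = ln(2.2453) + 26.246/96.1 = 0.80884 + 0.27311 = 1.08.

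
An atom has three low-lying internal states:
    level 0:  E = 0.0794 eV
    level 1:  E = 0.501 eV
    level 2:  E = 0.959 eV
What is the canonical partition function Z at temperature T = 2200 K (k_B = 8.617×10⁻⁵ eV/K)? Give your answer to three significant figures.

Z = 0.735

k_BT = 8.617×10⁻⁵ × 2200 K = 0.18957 eV.
Eᵢ/kT = 0.41884, 2.6428, 5.0588.
Z = Σ e^(−Eᵢ/kT) = e^(−0.41884) + e^(−2.6428) + e^(−5.0588) = 0.65781 + 0.071162 + 0.0063532 = 0.73533.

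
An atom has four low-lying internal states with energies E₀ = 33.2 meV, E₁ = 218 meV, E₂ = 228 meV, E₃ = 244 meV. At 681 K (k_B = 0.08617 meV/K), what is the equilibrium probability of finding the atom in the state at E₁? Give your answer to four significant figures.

0.03876

k_BT = 0.08617 × 681 K = 58.6818 meV.
Eᵢ/kT = 0.565763, 3.71495, 3.88536, 4.15802.
Z = Σ e^(−Eᵢ/kT) = e^(−0.565763) + e^(−3.71495) + e^(−3.88536) + e^(−4.15802) = 0.567927 + 0.0243567 + 0.0205404 + 0.0156385 = 0.628463.
P₁ = e^(−E₁/kT) / Z = 0.0243567/0.628463 = 0.03876.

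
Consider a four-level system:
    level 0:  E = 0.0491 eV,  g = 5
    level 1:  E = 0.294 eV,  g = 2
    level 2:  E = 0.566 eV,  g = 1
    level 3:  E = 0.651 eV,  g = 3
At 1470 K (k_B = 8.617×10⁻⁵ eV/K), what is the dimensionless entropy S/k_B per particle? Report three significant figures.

k_BT = 8.617×10⁻⁵ × 1470 K = 0.12667 eV.
Eᵢ/kT = 0.38762, 2.3210, 4.4683, 5.1393.
Z = Σ gᵢe^(−Eᵢ/kT) = 5·e^(−0.38762) + 2·e^(−2.3210) + 1·e^(−4.4683) + 3·e^(−5.1393) = 3.3934 + 0.19635 + 0.011467 + 0.017585 = 3.6188.
⟨E⟩ = Σ EᵢPᵢ = 0.066951 eV.
S/k_B = ln Z + ⟨E⟩/kT = ln(3.6188) + 0.066951/0.12667 = 1.2861 + 0.52855 = 1.81.

1.81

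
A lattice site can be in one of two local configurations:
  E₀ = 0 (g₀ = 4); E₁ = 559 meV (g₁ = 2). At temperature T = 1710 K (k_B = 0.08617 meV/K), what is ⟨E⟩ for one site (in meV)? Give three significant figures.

6.22 meV

k_BT = 0.08617 × 1710 K = 147.35 meV.
Eᵢ/kT = 0, 3.7937.
Z = Σ gᵢe^(−Eᵢ/kT) = 4·e^(−0) + 2·e^(−3.7937) = 4.0000 + 0.045024 = 4.0450.
⟨E⟩ = Σ Eᵢ gᵢe^(−Eᵢ/kT) / Z = (0·4.0000 + 559·0.045024) / 4.0450 = 6.22 meV.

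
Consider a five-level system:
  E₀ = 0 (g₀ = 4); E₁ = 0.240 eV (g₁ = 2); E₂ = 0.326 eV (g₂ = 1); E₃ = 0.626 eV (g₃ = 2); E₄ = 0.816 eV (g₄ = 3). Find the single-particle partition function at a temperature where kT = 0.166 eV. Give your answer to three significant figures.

Z = 4.68

Eᵢ/kT = 0, 1.4458, 1.9639, 3.7711, 4.9157.
Z = Σ gᵢe^(−Eᵢ/kT) = 4·e^(−0) + 2·e^(−1.4458) + 1·e^(−1.9639) + 2·e^(−3.7711) + 3·e^(−4.9157) = 4.0000 + 0.47112 + 0.14031 + 0.046053 + 0.021992 = 4.6795.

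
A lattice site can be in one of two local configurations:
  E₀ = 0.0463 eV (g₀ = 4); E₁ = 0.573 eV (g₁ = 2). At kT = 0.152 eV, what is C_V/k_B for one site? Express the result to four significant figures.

Eᵢ/kT = 0.304605, 3.76974.
Z = Σ gᵢe^(−Eᵢ/kT) = 4·e^(−0.304605) + 2·e^(−3.76974) = 2.94966 + 0.0461161 = 2.99578.
⟨E⟩ = 0.0544078 eV, ⟨E²⟩ = 0.00716488 eV².
C_V/k_B = (⟨E²⟩ − ⟨E⟩²)/(kT)² = (0.00716488 − 0.00296021)/0.0231040 = 0.1820.

0.1820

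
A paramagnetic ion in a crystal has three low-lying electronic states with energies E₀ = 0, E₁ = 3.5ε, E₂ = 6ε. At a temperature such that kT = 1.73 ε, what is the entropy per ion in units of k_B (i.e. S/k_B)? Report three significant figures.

0.474

Eᵢ/kT = 0, 2.0231, 3.4682.
Z = Σ e^(−Eᵢ/kT) = e^(−0) + e^(−2.0231) + e^(−3.4682) = 1.0000 + 0.13224 + 0.031173 = 1.1634.
⟨E⟩ = Σ EᵢPᵢ = 0.55860 ε.
S/k_B = ln Z + ⟨E⟩/kT = ln(1.1634) + 0.55860/1.73 = 0.15135 + 0.32289 = 0.474.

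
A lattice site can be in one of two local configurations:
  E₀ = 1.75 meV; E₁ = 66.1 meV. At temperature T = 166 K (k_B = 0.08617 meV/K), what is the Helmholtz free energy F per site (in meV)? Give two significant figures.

1.6 meV

k_BT = 0.08617 × 166 K = 14.30 meV.
Eᵢ/kT = 0.1224, 4.622.
Z = Σ e^(−Eᵢ/kT) = e^(−0.1224) + e^(−4.622) = 0.8848 + 0.009833 = 0.8946.
F = −kT ln Z = −14.30 × ln(0.8946) = −14.30 × -0.1114 = 1.6 meV.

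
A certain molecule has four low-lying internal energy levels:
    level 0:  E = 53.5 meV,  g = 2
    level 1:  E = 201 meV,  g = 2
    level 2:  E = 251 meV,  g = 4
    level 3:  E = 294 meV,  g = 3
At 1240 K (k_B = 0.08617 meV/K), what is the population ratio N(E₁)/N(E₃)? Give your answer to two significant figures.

1.6

k_BT = 0.08617 × 1240 K = 106.9 meV.
n₁/n₃ = (g₁/g₃) exp[−(E₁−E₃)/kT] = (2/3) × exp(−(-93 meV)/(106.9 meV)) = (2/3) × exp(0.8700) = 1.6.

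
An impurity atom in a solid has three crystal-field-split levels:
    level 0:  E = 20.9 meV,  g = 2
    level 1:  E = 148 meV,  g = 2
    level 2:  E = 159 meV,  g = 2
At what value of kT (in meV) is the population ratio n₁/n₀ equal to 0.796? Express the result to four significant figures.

n₁/n₀ = (g₁/g₀) exp[−(E₁−E₀)/kT] = 0.796.
⇒ (E₁−E₀)/kT = ln((2/2)/0.796) = ln(1.25628) = 0.228155.
kT = 127.1 meV / 0.228155 = 557.1 meV.

557.1 meV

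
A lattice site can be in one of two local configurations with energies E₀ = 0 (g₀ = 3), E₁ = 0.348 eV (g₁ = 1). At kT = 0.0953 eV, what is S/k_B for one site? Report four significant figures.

Eᵢ/kT = 0, 3.65163.
Z = Σ gᵢe^(−Eᵢ/kT) = 3·e^(−0) + 1·e^(−3.65163) = 3.00000 + 0.0259488 = 3.02595.
⟨E⟩ = Σ EᵢPᵢ = 0.00298425 eV.
S/k_B = ln Z + ⟨E⟩/kT = ln(3.02595) + 0.00298425/0.0953 = 1.10723 + 0.0313143 = 1.139.

1.139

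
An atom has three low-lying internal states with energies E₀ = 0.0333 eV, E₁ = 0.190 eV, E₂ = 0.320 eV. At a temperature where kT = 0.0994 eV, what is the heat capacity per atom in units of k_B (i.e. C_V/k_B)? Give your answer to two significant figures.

Eᵢ/kT = 0.3350, 1.911, 3.219.
Z = Σ e^(−Eᵢ/kT) = e^(−0.3350) + e^(−1.911) + e^(−3.219) = 0.7153 + 0.1479 + 0.04000 = 0.9032.
⟨E⟩ = 0.07166 eV, ⟨E²⟩ = 0.01132 eV².
C_V/k_B = (⟨E²⟩ − ⟨E⟩²)/(kT)² = (0.01132 − 0.005135)/0.009880 = 0.63.

0.63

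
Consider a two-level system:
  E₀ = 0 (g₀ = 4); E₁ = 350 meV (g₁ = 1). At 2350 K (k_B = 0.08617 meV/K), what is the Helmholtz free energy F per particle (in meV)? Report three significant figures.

-290 meV

k_BT = 0.08617 × 2350 K = 202.50 meV.
Eᵢ/kT = 0, 1.7284.
Z = Σ gᵢe^(−Eᵢ/kT) = 4·e^(−0) + 1·e^(−1.7284) = 4.0000 + 0.17757 = 4.1776.
F = −kT ln Z = −202.50 × ln(4.1776) = −202.50 × 1.4297 = -290 meV.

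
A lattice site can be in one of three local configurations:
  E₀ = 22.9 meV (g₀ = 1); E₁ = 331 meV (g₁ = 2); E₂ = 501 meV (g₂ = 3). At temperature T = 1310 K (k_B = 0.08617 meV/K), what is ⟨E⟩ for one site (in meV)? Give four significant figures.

74.84 meV

k_BT = 0.08617 × 1310 K = 112.883 meV.
Eᵢ/kT = 0.202865, 2.93224, 4.43822.
Z = Σ gᵢe^(−Eᵢ/kT) = 1·e^(−0.202865) + 2·e^(−2.93224) + 3·e^(−4.43822) = 0.816388 + 0.106555 + 0.0354509 = 0.958394.
⟨E⟩ = Σ Eᵢ gᵢe^(−Eᵢ/kT) / Z = (22.9·0.816388 + 331·0.106555 + 501·0.0354509) / 0.958394 = 74.84 meV.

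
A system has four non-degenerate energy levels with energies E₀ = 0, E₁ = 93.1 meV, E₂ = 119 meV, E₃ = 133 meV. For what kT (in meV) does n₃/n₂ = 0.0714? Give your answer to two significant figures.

n₃/n₂ = exp[−(E₃−E₂)/kT] = 0.0714.
⇒ (E₃−E₂)/kT = ln(1/0.0714) = ln(14.01) = 2.640.
kT = 14 meV / 2.640 = 5.3 meV.

5.3 meV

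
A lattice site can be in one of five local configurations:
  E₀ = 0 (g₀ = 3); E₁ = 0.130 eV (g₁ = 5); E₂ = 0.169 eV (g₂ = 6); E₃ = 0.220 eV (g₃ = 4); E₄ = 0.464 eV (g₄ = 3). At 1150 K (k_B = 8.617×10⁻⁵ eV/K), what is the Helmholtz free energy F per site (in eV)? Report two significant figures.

k_BT = 8.617×10⁻⁵ × 1150 K = 0.09910 eV.
Eᵢ/kT = 0, 1.312, 1.705, 2.220, 4.682.
Z = Σ gᵢe^(−Eᵢ/kT) = 3·e^(−0) + 5·e^(−1.312) + 6·e^(−1.705) + 4·e^(−2.220) + 3·e^(−4.682) = 3.000 + 1.346 + 1.091 + 0.4344 + 0.02778 = 5.899.
F = −kT ln Z = −0.09910 × ln(5.899) = −0.09910 × 1.775 = -0.18 eV.

-0.18 eV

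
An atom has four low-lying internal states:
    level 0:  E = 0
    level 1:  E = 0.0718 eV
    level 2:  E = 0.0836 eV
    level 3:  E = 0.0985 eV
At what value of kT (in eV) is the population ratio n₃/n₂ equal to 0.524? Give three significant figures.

n₃/n₂ = exp[−(E₃−E₂)/kT] = 0.524.
⇒ (E₃−E₂)/kT = ln(1/0.524) = ln(1.9084) = 0.64627.
kT = 0.0149 eV / 0.64627 = 0.0231 eV.

0.0231 eV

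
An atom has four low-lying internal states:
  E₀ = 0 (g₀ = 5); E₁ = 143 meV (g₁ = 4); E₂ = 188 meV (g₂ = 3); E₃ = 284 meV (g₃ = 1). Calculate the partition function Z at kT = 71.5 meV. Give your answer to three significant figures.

Z = 5.78

Eᵢ/kT = 0, 2.0000, 2.6294, 3.9720.
Z = Σ gᵢe^(−Eᵢ/kT) = 5·e^(−0) + 4·e^(−2.0000) + 3·e^(−2.6294) + 1·e^(−3.9720) = 5.0000 + 0.54134 + 0.21637 + 0.018836 = 5.7765.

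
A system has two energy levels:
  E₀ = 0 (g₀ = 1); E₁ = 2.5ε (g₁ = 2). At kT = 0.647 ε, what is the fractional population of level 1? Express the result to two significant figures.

Eᵢ/kT = 0, 3.864.
Z = Σ gᵢe^(−Eᵢ/kT) = 1·e^(−0) + 2·e^(−3.864) = 1.000 + 0.04197 = 1.042.
P₁ = g₁ e^(−E₁/kT) / Z = 0.04197/1.042 = 0.040.

0.040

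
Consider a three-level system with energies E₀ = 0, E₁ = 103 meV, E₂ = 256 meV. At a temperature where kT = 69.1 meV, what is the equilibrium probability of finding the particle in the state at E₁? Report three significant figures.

Eᵢ/kT = 0, 1.4906, 3.7048.
Z = Σ e^(−Eᵢ/kT) = e^(−0) + e^(−1.4906) + e^(−3.7048) = 1.0000 + 0.22524 + 0.024605 = 1.2498.
P₁ = e^(−E₁/kT) / Z = 0.22524/1.2498 = 0.180.

0.180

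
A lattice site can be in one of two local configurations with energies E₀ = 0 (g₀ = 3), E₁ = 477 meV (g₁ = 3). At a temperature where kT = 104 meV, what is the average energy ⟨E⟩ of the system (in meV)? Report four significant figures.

Eᵢ/kT = 0, 4.58654.
Z = Σ gᵢe^(−Eᵢ/kT) = 3·e^(−0) + 3·e^(−4.58654) = 3.00000 + 0.0305641 = 3.03056.
⟨E⟩ = Σ Eᵢ gᵢe^(−Eᵢ/kT) / Z = (0·3.00000 + 477·0.0305641) / 3.03056 = 4.811 meV.

4.811 meV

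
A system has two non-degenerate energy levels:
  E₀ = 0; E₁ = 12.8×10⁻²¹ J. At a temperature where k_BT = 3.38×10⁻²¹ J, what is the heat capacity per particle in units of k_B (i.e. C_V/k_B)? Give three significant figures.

0.311

Eᵢ/kT = 0, 3.7870.
Z = Σ e^(−Eᵢ/kT) = e^(−0) + e^(−3.7870) = 1.0000 + 0.022663 = 1.0227.
⟨E⟩ = 0.28365, ⟨E²⟩ = 3.6307.
C_V/k_B = (⟨E²⟩ − ⟨E⟩²)/(kT)² = (3.6307 − 0.080457)/11.424 = 0.311.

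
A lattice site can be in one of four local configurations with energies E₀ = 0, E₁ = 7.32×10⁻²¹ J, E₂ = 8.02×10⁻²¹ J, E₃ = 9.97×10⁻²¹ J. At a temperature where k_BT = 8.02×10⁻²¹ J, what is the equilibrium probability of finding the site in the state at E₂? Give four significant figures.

Eᵢ/kT = 0, 0.912718, 1.00000, 1.24314.
Z = Σ e^(−Eᵢ/kT) = e^(−0) + e^(−0.912718) + e^(−1.00000) + e^(−1.24314) = 1.00000 + 0.401432 + 0.367879 + 0.288477 = 2.05779.
P₂ = e^(−E₂/kT) / Z = 0.367879/2.05779 = 0.1788.

0.1788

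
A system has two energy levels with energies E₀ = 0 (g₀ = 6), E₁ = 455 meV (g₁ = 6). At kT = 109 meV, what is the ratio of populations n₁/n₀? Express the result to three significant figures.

0.0154

n₁/n₀ = (g₁/g₀) exp[−(E₁−E₀)/kT] = (6/6) × exp(−(455 meV)/(109 meV)) = (6/6) × exp(-4.1743) = 0.0154.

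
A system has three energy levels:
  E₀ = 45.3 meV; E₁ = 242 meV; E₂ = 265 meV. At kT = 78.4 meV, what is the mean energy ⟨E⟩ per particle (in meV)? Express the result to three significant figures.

71.0 meV

Eᵢ/kT = 0.57781, 3.0867, 3.3801.
Z = Σ e^(−Eᵢ/kT) = e^(−0.57781) + e^(−3.0867) + e^(−3.3801) = 0.56113 + 0.045652 + 0.034044 = 0.64083.
⟨E⟩ = Σ Eᵢ e^(−Eᵢ/kT) / Z = (45.3·0.56113 + 242·0.045652 + 265·0.034044) / 0.64083 = 71.0 meV.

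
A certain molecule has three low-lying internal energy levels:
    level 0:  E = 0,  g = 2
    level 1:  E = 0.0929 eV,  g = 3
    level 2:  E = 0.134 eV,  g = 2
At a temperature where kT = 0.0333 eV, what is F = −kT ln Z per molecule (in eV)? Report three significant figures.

-0.0266 eV

Eᵢ/kT = 0, 2.7898, 4.0240.
Z = Σ gᵢe^(−Eᵢ/kT) = 2·e^(−0) + 3·e^(−2.7898) + 2·e^(−4.0240) = 2.0000 + 0.18430 + 0.035763 = 2.2201.
F = −kT ln Z = −0.0333 × ln(2.2201) = −0.0333 × 0.79755 = -0.0266 eV.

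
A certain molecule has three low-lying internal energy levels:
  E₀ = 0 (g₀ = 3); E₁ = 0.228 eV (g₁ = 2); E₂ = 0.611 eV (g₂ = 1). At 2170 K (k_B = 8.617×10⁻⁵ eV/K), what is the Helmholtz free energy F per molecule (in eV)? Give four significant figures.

-0.2410 eV

k_BT = 8.617×10⁻⁵ × 2170 K = 0.186989 eV.
Eᵢ/kT = 0, 1.21932, 3.26757.
Z = Σ gᵢe^(−Eᵢ/kT) = 3·e^(−0) + 2·e^(−1.21932) + 1·e^(−3.26757) = 3.00000 + 0.590862 + 0.0380989 = 3.62896.
F = −kT ln Z = −0.186989 × ln(3.62896) = −0.186989 × 1.28895 = -0.2410 eV.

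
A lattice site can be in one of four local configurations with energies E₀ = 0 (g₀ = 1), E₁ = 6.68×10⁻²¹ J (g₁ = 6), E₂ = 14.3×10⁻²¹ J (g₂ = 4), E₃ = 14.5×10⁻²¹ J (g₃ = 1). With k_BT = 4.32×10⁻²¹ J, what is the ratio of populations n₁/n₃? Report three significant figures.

n₁/n₃ = (g₁/g₃) exp[−(E₁−E₃)/kT] = (6/1) × exp(−(-7.82 ×10⁻²¹ J)/(4.32 ×10⁻²¹ J)) = (6/1) × exp(1.8102) = 36.7.

36.7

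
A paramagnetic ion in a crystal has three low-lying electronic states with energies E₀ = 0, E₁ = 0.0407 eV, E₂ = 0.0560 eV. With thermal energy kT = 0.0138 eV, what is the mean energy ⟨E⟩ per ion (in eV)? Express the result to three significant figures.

0.00290 eV

Eᵢ/kT = 0, 2.9493, 4.0580.
Z = Σ e^(−Eᵢ/kT) = e^(−0) + e^(−2.9493) + e^(−4.0580) = 1.0000 + 0.052376 + 0.017284 = 1.0697.
⟨E⟩ = Σ Eᵢ e^(−Eᵢ/kT) / Z = (0·1.0000 + 0.0407·0.052376 + 0.0560·0.017284) / 1.0697 = 0.00290 eV.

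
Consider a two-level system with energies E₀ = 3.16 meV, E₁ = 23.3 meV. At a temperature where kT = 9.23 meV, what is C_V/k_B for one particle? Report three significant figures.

Eᵢ/kT = 0.34236, 2.5244.
Z = Σ e^(−Eᵢ/kT) = e^(−0.34236) + e^(−2.5244) = 0.71009 + 0.080106 = 0.79020.
⟨E⟩ = 5.2017 meV, ⟨E²⟩ = 64.008 meV².
C_V/k_B = (⟨E²⟩ − ⟨E⟩²)/(kT)² = (64.008 − 27.058)/85.193 = 0.434.

0.434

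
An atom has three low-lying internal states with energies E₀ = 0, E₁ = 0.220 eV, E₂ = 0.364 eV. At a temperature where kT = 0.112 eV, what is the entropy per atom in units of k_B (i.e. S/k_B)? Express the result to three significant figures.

0.505

Eᵢ/kT = 0, 1.9643, 3.2500.
Z = Σ e^(−Eᵢ/kT) = e^(−0) + e^(−1.9643) + e^(−3.2500) = 1.0000 + 0.14025 + 0.038774 = 1.1790.
⟨E⟩ = Σ EᵢPᵢ = 0.038141 eV.
S/k_B = ln Z + ⟨E⟩/kT = ln(1.1790) + 0.038141/0.112 = 0.16467 + 0.34054 = 0.505.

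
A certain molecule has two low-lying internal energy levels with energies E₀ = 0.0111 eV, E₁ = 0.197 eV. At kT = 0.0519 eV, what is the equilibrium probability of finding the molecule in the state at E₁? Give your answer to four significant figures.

Eᵢ/kT = 0.213873, 3.79576.
Z = Σ e^(−Eᵢ/kT) = e^(−0.213873) + e^(−3.79576) = 0.807451 + 0.0224658 = 0.829917.
P₁ = e^(−E₁/kT) / Z = 0.0224658/0.829917 = 0.02707.

0.02707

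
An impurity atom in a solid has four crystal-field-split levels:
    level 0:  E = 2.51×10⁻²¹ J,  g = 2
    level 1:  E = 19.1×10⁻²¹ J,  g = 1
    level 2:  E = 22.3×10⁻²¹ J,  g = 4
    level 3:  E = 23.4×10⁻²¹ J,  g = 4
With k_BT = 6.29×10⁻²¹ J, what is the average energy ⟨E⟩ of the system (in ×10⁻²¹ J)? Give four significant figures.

Eᵢ/kT = 0.399046, 3.03657, 3.54531, 3.72019.
Z = Σ gᵢe^(−Eᵢ/kT) = 2·e^(−0.399046) + 1·e^(−3.03657) + 4·e^(−3.54531) + 4·e^(−3.72019) = 1.34192 + 0.0479992 + 0.115439 + 0.0969175 = 1.60228.
⟨E⟩ = Σ Eᵢ gᵢe^(−Eᵢ/kT) / Z = (2.51·1.34192 + 19.1·0.0479992 + 22.3·0.115439 + 23.4·0.0969175) / 1.60228 = 5.696 ×10⁻²¹ J.

5.696 ×10⁻²¹ J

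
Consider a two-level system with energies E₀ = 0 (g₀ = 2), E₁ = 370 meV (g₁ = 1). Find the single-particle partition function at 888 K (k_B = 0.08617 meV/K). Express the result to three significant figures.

Z = 2.01

k_BT = 0.08617 × 888 K = 76.519 meV.
Eᵢ/kT = 0, 4.8354.
Z = Σ gᵢe^(−Eᵢ/kT) = 2·e^(−0) + 1·e^(−4.8354) = 2.0000 + 0.0079435 = 2.0079.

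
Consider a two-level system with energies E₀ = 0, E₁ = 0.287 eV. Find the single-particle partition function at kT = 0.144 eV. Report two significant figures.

Eᵢ/kT = 0, 1.993.
Z = Σ e^(−Eᵢ/kT) = e^(−0) + e^(−1.993) = 1.000 + 0.1363 = 1.136.

Z = 1.1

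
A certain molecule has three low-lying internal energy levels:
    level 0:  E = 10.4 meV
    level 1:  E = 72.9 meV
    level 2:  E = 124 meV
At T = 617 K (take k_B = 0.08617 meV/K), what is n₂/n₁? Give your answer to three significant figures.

0.382

k_BT = 0.08617 × 617 K = 53.167 meV.
n₂/n₁ = exp[−(E₂−E₁)/kT] = exp(−(51.1 meV)/(53.167 meV)) = exp(-0.96112) = 0.382.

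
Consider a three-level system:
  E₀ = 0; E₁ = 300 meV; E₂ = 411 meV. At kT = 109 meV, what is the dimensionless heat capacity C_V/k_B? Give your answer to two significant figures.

0.69

Eᵢ/kT = 0, 2.752, 3.771.
Z = Σ e^(−Eᵢ/kT) = e^(−0) + e^(−2.752) + e^(−3.771) = 1.000 + 0.06380 + 0.02303 = 1.087.
⟨E⟩ = 26.32 meV, ⟨E²⟩ = 8861 meV².
C_V/k_B = (⟨E²⟩ − ⟨E⟩²)/(kT)² = (8861 − 692.7)/11880 = 0.69.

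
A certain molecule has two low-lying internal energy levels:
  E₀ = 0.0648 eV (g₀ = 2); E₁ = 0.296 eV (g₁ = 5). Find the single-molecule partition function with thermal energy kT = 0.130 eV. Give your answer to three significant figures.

Z = 1.73

Eᵢ/kT = 0.49846, 2.2769.
Z = Σ gᵢe^(−Eᵢ/kT) = 2·e^(−0.49846) + 5·e^(−2.2769) = 1.2149 + 0.51301 = 1.7279.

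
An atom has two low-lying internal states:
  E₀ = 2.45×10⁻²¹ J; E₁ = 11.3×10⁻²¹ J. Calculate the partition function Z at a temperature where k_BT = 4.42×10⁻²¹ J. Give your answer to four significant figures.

Z = 0.6520

Eᵢ/kT = 0.554299, 2.55656.
Z = Σ e^(−Eᵢ/kT) = e^(−0.554299) + e^(−2.55656) = 0.574475 + 0.0775711 = 0.652046.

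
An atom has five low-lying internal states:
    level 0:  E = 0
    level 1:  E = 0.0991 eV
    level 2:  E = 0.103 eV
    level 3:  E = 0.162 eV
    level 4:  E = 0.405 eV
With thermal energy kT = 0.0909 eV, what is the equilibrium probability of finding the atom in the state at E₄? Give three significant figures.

0.00632

Eᵢ/kT = 0, 1.0902, 1.1331, 1.7822, 4.4554.
Z = Σ e^(−Eᵢ/kT) = e^(−0) + e^(−1.0902) + e^(−1.1331) + e^(−1.7822) + e^(−4.4554) = 1.0000 + 0.33615 + 0.32203 + 0.16827 + 0.011616 = 1.8381.
P₄ = e^(−E₄/kT) / Z = 0.011616/1.8381 = 0.00632.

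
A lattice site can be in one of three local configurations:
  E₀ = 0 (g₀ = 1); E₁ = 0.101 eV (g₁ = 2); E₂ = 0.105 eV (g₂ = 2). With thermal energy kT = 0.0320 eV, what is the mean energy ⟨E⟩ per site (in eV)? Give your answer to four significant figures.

0.01422 eV

Eᵢ/kT = 0, 3.15625, 3.28125.
Z = Σ gᵢe^(−Eᵢ/kT) = 1·e^(−0) + 2·e^(−3.15625) + 2·e^(−3.28125) = 1.00000 + 0.0851703 + 0.0751625 = 1.16033.
⟨E⟩ = Σ Eᵢ gᵢe^(−Eᵢ/kT) / Z = (0·1.00000 + 0.101·0.0851703 + 0.105·0.0751625) / 1.16033 = 0.01422 eV.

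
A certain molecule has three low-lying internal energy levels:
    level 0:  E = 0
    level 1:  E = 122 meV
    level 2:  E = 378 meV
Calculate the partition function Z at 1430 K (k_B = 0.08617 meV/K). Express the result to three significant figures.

k_BT = 0.08617 × 1430 K = 123.22 meV.
Eᵢ/kT = 0, 0.99010, 3.0677.
Z = Σ e^(−Eᵢ/kT) = e^(−0) + e^(−0.99010) + e^(−3.0677) = 1.0000 + 0.37154 + 0.046528 = 1.4181.

Z = 1.42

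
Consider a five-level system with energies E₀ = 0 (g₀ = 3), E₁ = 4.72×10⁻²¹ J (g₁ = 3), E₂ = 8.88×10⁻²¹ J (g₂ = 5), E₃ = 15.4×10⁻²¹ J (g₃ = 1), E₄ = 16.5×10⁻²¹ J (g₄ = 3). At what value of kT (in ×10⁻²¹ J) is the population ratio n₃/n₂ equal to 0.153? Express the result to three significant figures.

24.3 ×10⁻²¹ J

n₃/n₂ = (g₃/g₂) exp[−(E₃−E₂)/kT] = 0.153.
⇒ (E₃−E₂)/kT = ln((1/5)/0.153) = ln(1.3072) = 0.26789.
kT = 6.52 ×10⁻²¹ J / 0.26789 = 24.3 ×10⁻²¹ J.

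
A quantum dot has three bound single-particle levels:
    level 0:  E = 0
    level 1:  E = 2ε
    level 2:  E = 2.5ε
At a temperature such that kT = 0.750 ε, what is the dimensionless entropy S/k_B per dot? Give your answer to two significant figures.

Eᵢ/kT = 0, 2.667, 3.333.
Z = Σ e^(−Eᵢ/kT) = e^(−0) + e^(−2.667) + e^(−3.333) = 1.000 + 0.06946 + 0.03569 = 1.105.
⟨E⟩ = Σ EᵢPᵢ = 0.2065 ε.
S/k_B = ln Z + ⟨E⟩/kT = ln(1.105) + 0.2065/0.750 = 0.09985 + 0.2753 = 0.38.

0.38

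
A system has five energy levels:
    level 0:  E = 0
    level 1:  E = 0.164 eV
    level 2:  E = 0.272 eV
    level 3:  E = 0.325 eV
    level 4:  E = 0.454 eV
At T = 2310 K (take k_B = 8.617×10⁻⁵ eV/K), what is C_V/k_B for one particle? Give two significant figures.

k_BT = 8.617×10⁻⁵ × 2310 K = 0.1991 eV.
Eᵢ/kT = 0, 0.8237, 1.366, 1.632, 2.280.
Z = Σ e^(−Eᵢ/kT) = e^(−0) + e^(−0.8237) + e^(−1.366) + e^(−1.632) + e^(−2.280) = 1.000 + 0.4388 + 0.2551 + 0.1955 + 0.1023 = 1.992.
⟨E⟩ = 0.1262 eV, ⟨E²⟩ = 0.03635 eV².
C_V/k_B = (⟨E²⟩ − ⟨E⟩²)/(kT)² = (0.03635 − 0.01593)/0.03964 = 0.52.

0.52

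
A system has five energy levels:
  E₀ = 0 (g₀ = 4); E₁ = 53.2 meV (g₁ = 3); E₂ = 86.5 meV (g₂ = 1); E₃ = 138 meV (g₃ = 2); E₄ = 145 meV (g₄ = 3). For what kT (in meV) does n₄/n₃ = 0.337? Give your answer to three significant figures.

4.69 meV

n₄/n₃ = (g₄/g₃) exp[−(E₄−E₃)/kT] = 0.337.
⇒ (E₄−E₃)/kT = ln((3/2)/0.337) = ln(4.4510) = 1.4931.
kT = 7 meV / 1.4931 = 4.69 meV.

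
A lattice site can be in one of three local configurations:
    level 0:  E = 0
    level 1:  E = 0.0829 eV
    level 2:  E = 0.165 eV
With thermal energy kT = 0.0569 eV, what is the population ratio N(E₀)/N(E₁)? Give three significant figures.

n₀/n₁ = exp[−(E₀−E₁)/kT] = exp(−(-0.0829 eV)/(0.0569 eV)) = exp(1.4569) = 4.29.

4.29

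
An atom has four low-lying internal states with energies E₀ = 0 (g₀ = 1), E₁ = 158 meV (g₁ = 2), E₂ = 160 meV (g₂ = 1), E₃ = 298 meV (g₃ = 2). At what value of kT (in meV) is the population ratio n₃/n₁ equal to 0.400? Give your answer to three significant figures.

153 meV

n₃/n₁ = (g₃/g₁) exp[−(E₃−E₁)/kT] = 0.400.
⇒ (E₃−E₁)/kT = ln((2/2)/0.400) = ln(2.5000) = 0.91629.
kT = 140 meV / 0.91629 = 153 meV.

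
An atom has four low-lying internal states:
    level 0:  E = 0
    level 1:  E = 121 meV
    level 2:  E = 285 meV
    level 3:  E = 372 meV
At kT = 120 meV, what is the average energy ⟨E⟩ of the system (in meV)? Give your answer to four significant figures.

Eᵢ/kT = 0, 1.00833, 2.37500, 3.10000.
Z = Σ e^(−Eᵢ/kT) = e^(−0) + e^(−1.00833) + e^(−2.37500) + e^(−3.10000) = 1.00000 + 0.364828 + 0.0930145 + 0.0450492 = 1.50289.
⟨E⟩ = Σ Eᵢ e^(−Eᵢ/kT) / Z = (0·1.00000 + 121·0.364828 + 285·0.0930145 + 372·0.0450492) / 1.50289 = 58.16 meV.

58.16 meV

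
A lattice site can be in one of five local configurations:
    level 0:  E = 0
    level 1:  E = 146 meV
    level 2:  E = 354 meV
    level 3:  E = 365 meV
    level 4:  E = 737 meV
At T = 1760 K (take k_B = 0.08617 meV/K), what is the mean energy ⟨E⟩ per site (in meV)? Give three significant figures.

k_BT = 0.08617 × 1760 K = 151.66 meV.
Eᵢ/kT = 0, 0.96268, 2.3342, 2.4067, 4.8596.
Z = Σ e^(−Eᵢ/kT) = e^(−0) + e^(−0.96268) + e^(−2.3342) + e^(−2.4067) + e^(−4.8596) = 1.0000 + 0.38187 + 0.096888 + 0.090112 + 0.0077536 = 1.5766.
⟨E⟩ = Σ Eᵢ e^(−Eᵢ/kT) / Z = (0·1.0000 + 146·0.38187 + 354·0.096888 + 365·0.090112 + 737·0.0077536) / 1.5766 = 81.6 meV.

81.6 meV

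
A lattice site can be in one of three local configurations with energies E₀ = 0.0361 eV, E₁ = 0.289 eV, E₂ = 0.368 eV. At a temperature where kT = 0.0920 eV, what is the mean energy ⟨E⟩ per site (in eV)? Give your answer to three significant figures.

Eᵢ/kT = 0.39239, 3.1413, 4.0000.
Z = Σ e^(−Eᵢ/kT) = e^(−0.39239) + e^(−3.1413) + e^(−4.0000) = 0.67544 + 0.043227 + 0.018316 = 0.73698.
⟨E⟩ = Σ Eᵢ e^(−Eᵢ/kT) / Z = (0.0361·0.67544 + 0.289·0.043227 + 0.368·0.018316) / 0.73698 = 0.0592 eV.

0.0592 eV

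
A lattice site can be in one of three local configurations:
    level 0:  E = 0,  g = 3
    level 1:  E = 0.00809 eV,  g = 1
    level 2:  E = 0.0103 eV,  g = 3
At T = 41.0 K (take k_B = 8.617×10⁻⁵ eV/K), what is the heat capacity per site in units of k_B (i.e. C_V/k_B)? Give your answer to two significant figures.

0.54

k_BT = 8.617×10⁻⁵ × 41.0 K = 0.003533 eV.
Eᵢ/kT = 0, 2.290, 2.915.
Z = Σ gᵢe^(−Eᵢ/kT) = 3·e^(−0) + 1·e^(−2.290) + 3·e^(−2.915) = 3.000 + 0.1013 + 0.1626 = 3.264.
⟨E⟩ = 0.0007642 eV, ⟨E²⟩ = 0.000007316 eV².
C_V/k_B = (⟨E²⟩ − ⟨E⟩²)/(kT)² = (0.000007316 − 0.0000005840)/0.00001248 = 0.54.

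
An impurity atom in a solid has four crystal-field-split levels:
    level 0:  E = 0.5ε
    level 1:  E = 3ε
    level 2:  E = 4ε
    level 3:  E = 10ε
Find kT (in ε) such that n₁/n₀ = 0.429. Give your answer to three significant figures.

n₁/n₀ = exp[−(E₁−E₀)/kT] = 0.429.
⇒ (E₁−E₀)/kT = ln(1/0.429) = ln(2.3310) = 0.84630.
kT = 2.5ε / 0.84630 = 2.95 ε.

2.95 ε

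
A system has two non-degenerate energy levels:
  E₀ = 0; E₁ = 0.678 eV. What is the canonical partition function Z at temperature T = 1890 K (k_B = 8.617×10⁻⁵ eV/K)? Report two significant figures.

Z = 1.0

k_BT = 8.617×10⁻⁵ × 1890 K = 0.1629 eV.
Eᵢ/kT = 0, 4.162.
Z = Σ e^(−Eᵢ/kT) = e^(−0) + e^(−4.162) = 1.000 + 0.01558 = 1.016.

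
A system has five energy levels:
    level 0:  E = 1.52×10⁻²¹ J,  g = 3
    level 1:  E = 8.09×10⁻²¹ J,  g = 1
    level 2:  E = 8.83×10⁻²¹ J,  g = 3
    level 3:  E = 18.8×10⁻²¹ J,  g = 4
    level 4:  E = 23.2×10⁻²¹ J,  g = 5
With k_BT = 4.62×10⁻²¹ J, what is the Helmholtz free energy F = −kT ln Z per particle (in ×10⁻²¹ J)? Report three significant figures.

Eᵢ/kT = 0.32900, 1.7511, 1.9113, 4.0693, 5.0216.
Z = Σ gᵢe^(−Eᵢ/kT) = 3·e^(−0.32900) + 1·e^(−1.7511) + 3·e^(−1.9113) + 4·e^(−4.0693) + 5·e^(−5.0216) = 2.1589 + 0.17358 + 0.44366 + 0.068357 + 0.032970 = 2.8775.
F = −kT ln Z = −4.62 × ln(2.8775) = −4.62 × 1.0569 = -4.88 ×10⁻²¹ J.

-4.88 ×10⁻²¹ J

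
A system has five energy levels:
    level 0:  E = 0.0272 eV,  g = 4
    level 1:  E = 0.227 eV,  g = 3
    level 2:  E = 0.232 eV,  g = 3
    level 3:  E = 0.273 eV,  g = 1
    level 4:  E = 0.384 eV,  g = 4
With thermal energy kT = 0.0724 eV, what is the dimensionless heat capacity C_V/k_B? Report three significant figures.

0.809

Eᵢ/kT = 0.37569, 3.1354, 3.2044, 3.7707, 5.3039.
Z = Σ gᵢe^(−Eᵢ/kT) = 4·e^(−0.37569) + 3·e^(−3.1354) + 3·e^(−3.2044) + 1·e^(−3.7707) + 4·e^(−5.3039) = 2.7473 + 0.13045 + 0.12175 + 0.023036 + 0.019889 = 3.0424.
⟨E⟩ = 0.048156 eV, ⟨E²⟩ = 0.0065597 eV².
C_V/k_B = (⟨E²⟩ − ⟨E⟩²)/(kT)² = (0.0065597 − 0.0023190)/0.0052418 = 0.809.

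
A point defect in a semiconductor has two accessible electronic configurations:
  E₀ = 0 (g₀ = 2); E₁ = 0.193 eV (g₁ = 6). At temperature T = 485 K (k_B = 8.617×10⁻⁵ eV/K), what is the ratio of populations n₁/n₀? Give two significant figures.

0.030

k_BT = 8.617×10⁻⁵ × 485 K = 0.04179 eV.
n₁/n₀ = (g₁/g₀) exp[−(E₁−E₀)/kT] = (6/2) × exp(−(0.193 eV)/(0.04179 eV)) = (6/2) × exp(-4.618) = 0.030.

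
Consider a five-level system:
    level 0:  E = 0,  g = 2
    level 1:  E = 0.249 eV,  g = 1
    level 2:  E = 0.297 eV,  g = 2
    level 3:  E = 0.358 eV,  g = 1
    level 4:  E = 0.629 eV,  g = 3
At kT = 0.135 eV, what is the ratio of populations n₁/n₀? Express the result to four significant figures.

n₁/n₀ = (g₁/g₀) exp[−(E₁−E₀)/kT] = (1/2) × exp(−(0.249 eV)/(0.135 eV)) = (1/2) × exp(-1.84444) = 0.07906.

0.07906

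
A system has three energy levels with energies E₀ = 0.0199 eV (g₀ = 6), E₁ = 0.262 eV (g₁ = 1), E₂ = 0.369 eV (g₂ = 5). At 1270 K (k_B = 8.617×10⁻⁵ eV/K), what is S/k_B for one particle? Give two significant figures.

k_BT = 8.617×10⁻⁵ × 1270 K = 0.1094 eV.
Eᵢ/kT = 0.1819, 2.395, 3.373.
Z = Σ gᵢe^(−Eᵢ/kT) = 6·e^(−0.1819) + 1·e^(−2.395) + 5·e^(−3.373) = 5.002 + 0.09117 + 0.1714 = 5.265.
⟨E⟩ = Σ EᵢPᵢ = 0.03546 eV.
S/k_B = ln Z + ⟨E⟩/kT = ln(5.265) + 0.03546/0.1094 = 1.661 + 0.3241 = 2.0.

2.0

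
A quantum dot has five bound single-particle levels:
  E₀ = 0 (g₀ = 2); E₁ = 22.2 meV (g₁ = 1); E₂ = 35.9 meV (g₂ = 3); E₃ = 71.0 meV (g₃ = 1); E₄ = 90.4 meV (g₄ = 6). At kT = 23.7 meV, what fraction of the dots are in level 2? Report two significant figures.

0.20

Eᵢ/kT = 0, 0.9367, 1.515, 2.996, 3.814.
Z = Σ gᵢe^(−Eᵢ/kT) = 2·e^(−0) + 1·e^(−0.9367) + 3·e^(−1.515) + 1·e^(−2.996) + 6·e^(−3.814) = 2.000 + 0.3919 + 0.6594 + 0.04999 + 0.1324 = 3.234.
P₂ = g₂ e^(−E₂/kT) / Z = 0.6594/3.234 = 0.20.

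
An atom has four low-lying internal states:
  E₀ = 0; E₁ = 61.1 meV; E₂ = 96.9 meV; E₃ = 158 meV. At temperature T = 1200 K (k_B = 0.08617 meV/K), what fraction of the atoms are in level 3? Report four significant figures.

0.1003

k_BT = 0.08617 × 1200 K = 103.404 meV.
Eᵢ/kT = 0, 0.590886, 0.937101, 1.52799.
Z = Σ e^(−Eᵢ/kT) = e^(−0) + e^(−0.590886) + e^(−0.937101) + e^(−1.52799) = 1.00000 + 0.553836 + 0.391762 + 0.216971 = 2.16257.
P₃ = e^(−E₃/kT) / Z = 0.216971/2.16257 = 0.1003.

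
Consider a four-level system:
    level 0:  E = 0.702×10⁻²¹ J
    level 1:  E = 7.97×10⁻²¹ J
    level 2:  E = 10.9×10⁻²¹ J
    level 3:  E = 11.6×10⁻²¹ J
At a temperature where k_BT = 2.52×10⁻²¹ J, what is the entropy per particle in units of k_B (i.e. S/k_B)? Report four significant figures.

Eᵢ/kT = 0.278571, 3.16270, 4.32540, 4.60317.
Z = Σ e^(−Eᵢ/kT) = e^(−0.278571) + e^(−3.16270) + e^(−4.32540) + e^(−4.60317) = 0.756865 + 0.0423113 + 0.0132283 + 0.0100200 = 0.822425.
⟨E⟩ = Σ EᵢPᵢ = 1.37272 ×10⁻²¹ J.
S/k_B = ln Z + ⟨E⟩/kT = ln(0.822425) + 1.37272/2.52 = -0.195498 + 0.544730 = 0.3492.

0.3492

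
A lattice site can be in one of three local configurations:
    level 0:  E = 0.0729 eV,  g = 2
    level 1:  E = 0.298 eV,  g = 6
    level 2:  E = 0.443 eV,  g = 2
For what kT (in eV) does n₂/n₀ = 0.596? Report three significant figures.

n₂/n₀ = (g₂/g₀) exp[−(E₂−E₀)/kT] = 0.596.
⇒ (E₂−E₀)/kT = ln((2/2)/0.596) = ln(1.6779) = 0.51754.
kT = 0.3701 eV / 0.51754 = 0.715 eV.

0.715 eV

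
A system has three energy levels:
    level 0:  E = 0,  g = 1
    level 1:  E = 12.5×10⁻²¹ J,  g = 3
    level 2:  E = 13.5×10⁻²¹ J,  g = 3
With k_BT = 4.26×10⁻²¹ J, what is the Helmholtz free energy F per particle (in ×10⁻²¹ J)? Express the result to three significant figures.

Eᵢ/kT = 0, 2.9343, 3.1690.
Z = Σ gᵢe^(−Eᵢ/kT) = 1·e^(−0) + 3·e^(−2.9343) + 3·e^(−3.1690) = 1.0000 + 0.15950 + 0.12614 = 1.2856.
F = −kT ln Z = −4.26 × ln(1.2856) = −4.26 × 0.25123 = -1.07 ×10⁻²¹ J.

-1.07 ×10⁻²¹ J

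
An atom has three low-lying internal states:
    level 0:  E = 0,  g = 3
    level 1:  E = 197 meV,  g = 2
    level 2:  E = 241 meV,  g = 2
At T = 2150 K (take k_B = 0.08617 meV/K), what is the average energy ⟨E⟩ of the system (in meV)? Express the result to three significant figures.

k_BT = 0.08617 × 2150 K = 185.27 meV.
Eᵢ/kT = 0, 1.0633, 1.3008.
Z = Σ gᵢe^(−Eᵢ/kT) = 3·e^(−0) + 2·e^(−1.0633) + 2·e^(−1.3008) = 3.0000 + 0.69063 + 0.54463 = 4.2353.
⟨E⟩ = Σ Eᵢ gᵢe^(−Eᵢ/kT) / Z = (0·3.0000 + 197·0.69063 + 241·0.54463) / 4.2353 = 63.1 meV.

63.1 meV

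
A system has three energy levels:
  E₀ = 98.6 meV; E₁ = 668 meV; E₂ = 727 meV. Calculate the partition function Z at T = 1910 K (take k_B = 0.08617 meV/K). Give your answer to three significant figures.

k_BT = 0.08617 × 1910 K = 164.58 meV.
Eᵢ/kT = 0.59910, 4.0588, 4.4173.
Z = Σ e^(−Eᵢ/kT) = e^(−0.59910) + e^(−4.0588) + e^(−4.4173) = 0.54931 + 0.017270 + 0.012067 = 0.57865.

Z = 0.579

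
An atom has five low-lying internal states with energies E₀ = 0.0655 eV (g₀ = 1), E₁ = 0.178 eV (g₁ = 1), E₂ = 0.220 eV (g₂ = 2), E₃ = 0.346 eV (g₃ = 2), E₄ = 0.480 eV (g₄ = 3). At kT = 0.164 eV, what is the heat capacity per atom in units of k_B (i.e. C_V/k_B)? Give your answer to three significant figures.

Eᵢ/kT = 0.39939, 1.0854, 1.3415, 2.1098, 2.9268.
Z = Σ gᵢe^(−Eᵢ/kT) = 1·e^(−0.39939) + 1·e^(−1.0854) + 2·e^(−1.3415) + 2·e^(−2.1098) + 3·e^(−2.9268) = 0.67073 + 0.33777 + 0.52291 + 0.24252 + 0.16070 = 1.9346.
⟨E⟩ = 0.19650 eV, ⟨E²⟩ = 0.054247 eV².
C_V/k_B = (⟨E²⟩ − ⟨E⟩²)/(kT)² = (0.054247 − 0.038612)/0.026896 = 0.581.

0.581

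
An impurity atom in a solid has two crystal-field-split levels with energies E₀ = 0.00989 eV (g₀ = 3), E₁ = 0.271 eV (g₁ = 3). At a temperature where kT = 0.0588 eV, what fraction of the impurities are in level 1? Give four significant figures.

Eᵢ/kT = 0.168197, 4.60884.
Z = Σ gᵢe^(−Eᵢ/kT) = 3·e^(−0.168197) + 3·e^(−4.60884) = 2.53556 + 0.0298901 = 2.56545.
P₁ = g₁ e^(−E₁/kT) / Z = 0.0298901/2.56545 = 0.01165.

0.01165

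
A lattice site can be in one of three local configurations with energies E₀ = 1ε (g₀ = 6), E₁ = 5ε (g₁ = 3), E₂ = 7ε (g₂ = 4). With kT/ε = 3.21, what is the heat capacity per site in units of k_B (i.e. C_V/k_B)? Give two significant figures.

0.38

Eᵢ/kT = 0.3115, 1.558, 2.181.
Z = Σ gᵢe^(−Eᵢ/kT) = 6·e^(−0.3115) + 3·e^(−1.558) + 4·e^(−2.181) = 4.394 + 0.6317 + 0.4517 = 5.477.
⟨E⟩ = 1.956 ε, ⟨E²⟩ = 7.727 ε².
C_V/k_B = (⟨E²⟩ − ⟨E⟩²)/(kT)² = (7.727 − 3.826)/10.30 = 0.38.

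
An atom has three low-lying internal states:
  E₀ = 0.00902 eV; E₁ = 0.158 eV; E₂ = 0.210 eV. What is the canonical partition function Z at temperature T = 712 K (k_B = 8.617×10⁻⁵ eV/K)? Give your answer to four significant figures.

Z = 0.9720

k_BT = 8.617×10⁻⁵ × 712 K = 0.0613530 eV.
Eᵢ/kT = 0.147018, 2.57526, 3.42282.
Z = Σ e^(−Eᵢ/kT) = e^(−0.147018) + e^(−2.57526) + e^(−3.42282) = 0.863278 + 0.0761340 + 0.0326203 = 0.972032.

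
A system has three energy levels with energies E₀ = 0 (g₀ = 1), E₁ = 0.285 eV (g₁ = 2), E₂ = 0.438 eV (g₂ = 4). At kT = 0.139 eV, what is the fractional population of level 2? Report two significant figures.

Eᵢ/kT = 0, 2.050, 3.151.
Z = Σ gᵢe^(−Eᵢ/kT) = 1·e^(−0) + 2·e^(−2.050) + 4·e^(−3.151) = 1.000 + 0.2575 + 0.1712 = 1.429.
P₂ = g₂ e^(−E₂/kT) / Z = 0.1712/1.429 = 0.12.

0.12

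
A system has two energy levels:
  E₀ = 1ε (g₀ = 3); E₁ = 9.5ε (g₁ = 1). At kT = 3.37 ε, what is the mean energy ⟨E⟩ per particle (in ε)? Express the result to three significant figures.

Eᵢ/kT = 0.29674, 2.8190.
Z = Σ gᵢe^(−Eᵢ/kT) = 3·e^(−0.29674) + 1·e^(−2.8190) = 2.2297 + 0.059666 = 2.2894.
⟨E⟩ = Σ Eᵢ gᵢe^(−Eᵢ/kT) / Z = (1·2.2297 + 9.5·0.059666) / 2.2894 = 1.22 ε.

1.22 ε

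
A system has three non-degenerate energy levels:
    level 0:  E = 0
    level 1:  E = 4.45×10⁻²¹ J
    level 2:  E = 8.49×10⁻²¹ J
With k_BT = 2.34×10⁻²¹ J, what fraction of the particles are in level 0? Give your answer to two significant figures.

0.85

Eᵢ/kT = 0, 1.902, 3.628.
Z = Σ e^(−Eᵢ/kT) = e^(−0) + e^(−1.902) + e^(−3.628) = 1.000 + 0.1493 + 0.02657 = 1.176.
P₀ = e^(−E₀/kT) / Z = 1.000/1.176 = 0.85.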